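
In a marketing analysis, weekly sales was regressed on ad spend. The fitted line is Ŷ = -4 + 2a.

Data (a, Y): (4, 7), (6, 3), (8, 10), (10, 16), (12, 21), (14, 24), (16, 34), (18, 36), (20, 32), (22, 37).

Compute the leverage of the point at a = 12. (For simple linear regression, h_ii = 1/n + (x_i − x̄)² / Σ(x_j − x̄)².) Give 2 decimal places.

h = 0.10

ā = (4 + 6 + 8 + 10 + 12 + 14 + 16 + 18 + 20 + 22)/10 = 13
Σ(a − ā)² = 81 + 49 + 25 + 9 + 1 + 1 + 9 + 25 + 49 + 81 = 330
h = 1/10 + (-1)²/330 = 0.1 + 0.0030303 = 0.10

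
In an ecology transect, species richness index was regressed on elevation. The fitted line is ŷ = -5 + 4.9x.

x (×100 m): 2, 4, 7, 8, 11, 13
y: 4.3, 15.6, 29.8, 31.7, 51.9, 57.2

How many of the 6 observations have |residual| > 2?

2

x=2: ŷ = -5 + 4.9·2 = 4.8; e = 4.3 − 4.8 = -0.5
x=4: ŷ = -5 + 4.9·4 = 14.6; e = 15.6 − 14.6 = 1
x=7: ŷ = -5 + 4.9·7 = 29.3; e = 29.8 − 29.3 = 0.5
x=8: ŷ = -5 + 4.9·8 = 34.2; e = 31.7 − 34.2 = -2.5
x=11: ŷ = -5 + 4.9·11 = 48.9; e = 51.9 − 48.9 = 3
x=13: ŷ = -5 + 4.9·13 = 58.7; e = 57.2 − 58.7 = -1.5
|e| > 2: x=8 (|e|=2.5), x=11 (|e|=3) → 2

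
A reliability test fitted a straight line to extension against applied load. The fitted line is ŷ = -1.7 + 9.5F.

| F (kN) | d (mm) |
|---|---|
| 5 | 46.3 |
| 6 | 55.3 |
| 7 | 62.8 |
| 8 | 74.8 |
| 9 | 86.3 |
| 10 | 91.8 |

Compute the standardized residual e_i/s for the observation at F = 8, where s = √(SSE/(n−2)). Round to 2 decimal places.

F=5: ŷ = -1.7 + 9.5·5 = 45.8; e = 46.3 − 45.8 = 0.5
F=6: ŷ = -1.7 + 9.5·6 = 55.3; e = 55.3 − 55.3 = 0
F=7: ŷ = -1.7 + 9.5·7 = 64.8; e = 62.8 − 64.8 = -2
F=8: ŷ = -1.7 + 9.5·8 = 74.3; e = 74.8 − 74.3 = 0.5
F=9: ŷ = -1.7 + 9.5·9 = 83.8; e = 86.3 − 83.8 = 2.5
F=10: ŷ = -1.7 + 9.5·10 = 93.3; e = 91.8 − 93.3 = -1.5
SSE = 0.25 + 0 + 4 + 0.25 + 6.25 + 2.25 = 13
s = √(13/4) = 1.80278
e/s = 0.5 / 1.80278 = 0.28

0.28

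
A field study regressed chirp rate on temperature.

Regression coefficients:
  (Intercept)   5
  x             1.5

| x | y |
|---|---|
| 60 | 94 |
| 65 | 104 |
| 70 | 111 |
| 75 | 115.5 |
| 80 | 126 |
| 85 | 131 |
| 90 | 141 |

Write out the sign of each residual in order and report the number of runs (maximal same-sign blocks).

x=60: ŷ = 5 + 1.5·60 = 95; r = 94 − 95 = -1
x=65: ŷ = 5 + 1.5·65 = 102.5; r = 104 − 102.5 = 1.5
x=70: ŷ = 5 + 1.5·70 = 110; r = 111 − 110 = 1
x=75: ŷ = 5 + 1.5·75 = 117.5; r = 115.5 − 117.5 = -2
x=80: ŷ = 5 + 1.5·80 = 125; r = 126 − 125 = 1
x=85: ŷ = 5 + 1.5·85 = 132.5; r = 131 − 132.5 = -1.5
x=90: ŷ = 5 + 1.5·90 = 140; r = 141 − 140 = 1
Signs: − + + − + − +
Runs: −×1, +×2, −×1, +×1, −×1, +×1 → 6

6 runs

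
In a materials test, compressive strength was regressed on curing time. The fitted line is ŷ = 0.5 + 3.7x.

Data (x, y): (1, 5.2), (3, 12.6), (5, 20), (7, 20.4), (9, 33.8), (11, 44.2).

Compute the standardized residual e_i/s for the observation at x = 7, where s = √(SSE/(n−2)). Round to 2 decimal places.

x=1: ŷ = 0.5 + 3.7·1 = 4.2; e = 5.2 − 4.2 = 1
x=3: ŷ = 0.5 + 3.7·3 = 11.6; e = 12.6 − 11.6 = 1
x=5: ŷ = 0.5 + 3.7·5 = 19; e = 20 − 19 = 1
x=7: ŷ = 0.5 + 3.7·7 = 26.4; e = 20.4 − 26.4 = -6
x=9: ŷ = 0.5 + 3.7·9 = 33.8; e = 33.8 − 33.8 = 0
x=11: ŷ = 0.5 + 3.7·11 = 41.2; e = 44.2 − 41.2 = 3
SSE = 1 + 1 + 1 + 36 + 0 + 9 = 48
s = √(48/4) = 3.4641
e/s = -6 / 3.4641 = -1.73

-1.73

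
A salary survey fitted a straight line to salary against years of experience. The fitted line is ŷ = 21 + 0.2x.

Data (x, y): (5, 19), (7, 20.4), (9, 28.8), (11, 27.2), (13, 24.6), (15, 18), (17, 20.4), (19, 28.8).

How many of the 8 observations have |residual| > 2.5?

x=5: ŷ = 21 + 0.2·5 = 22; e = 19 − 22 = -3
x=7: ŷ = 21 + 0.2·7 = 22.4; e = 20.4 − 22.4 = -2
x=9: ŷ = 21 + 0.2·9 = 22.8; e = 28.8 − 22.8 = 6
x=11: ŷ = 21 + 0.2·11 = 23.2; e = 27.2 − 23.2 = 4
x=13: ŷ = 21 + 0.2·13 = 23.6; e = 24.6 − 23.6 = 1
x=15: ŷ = 21 + 0.2·15 = 24; e = 18 − 24 = -6
x=17: ŷ = 21 + 0.2·17 = 24.4; e = 20.4 − 24.4 = -4
x=19: ŷ = 21 + 0.2·19 = 24.8; e = 28.8 − 24.8 = 4
|e| > 2.5: x=5 (|e|=3), x=9 (|e|=6), x=11 (|e|=4), x=15 (|e|=6), x=17 (|e|=4), x=19 (|e|=4) → 6

6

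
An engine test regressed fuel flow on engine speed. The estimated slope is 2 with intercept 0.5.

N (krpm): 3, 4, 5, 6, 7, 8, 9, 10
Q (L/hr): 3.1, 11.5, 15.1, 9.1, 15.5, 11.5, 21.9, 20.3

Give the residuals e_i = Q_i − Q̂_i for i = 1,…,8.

N=3: Q̂ = 0.5 + 2·3 = 6.5; e = 3.1 − 6.5 = -3.4
N=4: Q̂ = 0.5 + 2·4 = 8.5; e = 11.5 − 8.5 = 3
N=5: Q̂ = 0.5 + 2·5 = 10.5; e = 15.1 − 10.5 = 4.6
N=6: Q̂ = 0.5 + 2·6 = 12.5; e = 9.1 − 12.5 = -3.4
N=7: Q̂ = 0.5 + 2·7 = 14.5; e = 15.5 − 14.5 = 1
N=8: Q̂ = 0.5 + 2·8 = 16.5; e = 11.5 − 16.5 = -5
N=9: Q̂ = 0.5 + 2·9 = 18.5; e = 21.9 − 18.5 = 3.4
N=10: Q̂ = 0.5 + 2·10 = 20.5; e = 20.3 − 20.5 = -0.2

-3.4, 3, 4.6, -3.4, 1, -5, 3.4, -0.2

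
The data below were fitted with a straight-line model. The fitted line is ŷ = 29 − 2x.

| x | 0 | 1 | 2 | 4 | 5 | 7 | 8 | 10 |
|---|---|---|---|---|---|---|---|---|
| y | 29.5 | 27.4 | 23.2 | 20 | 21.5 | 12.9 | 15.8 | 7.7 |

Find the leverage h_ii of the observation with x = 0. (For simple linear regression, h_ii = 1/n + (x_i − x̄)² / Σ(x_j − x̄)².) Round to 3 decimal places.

h = 0.368

x̄ = (0 + 1 + 2 + 4 + 5 + 7 + 8 + 10)/8 = 4.625
Σ(x − x̄)² = 21.3906 + 13.1406 + 6.89062 + 0.390625 + 0.140625 + 5.64062 + 11.3906 + 28.8906 = 87.875
h = 1/8 + (-4.625)²/87.875 = 0.125 + 0.243421 = 0.368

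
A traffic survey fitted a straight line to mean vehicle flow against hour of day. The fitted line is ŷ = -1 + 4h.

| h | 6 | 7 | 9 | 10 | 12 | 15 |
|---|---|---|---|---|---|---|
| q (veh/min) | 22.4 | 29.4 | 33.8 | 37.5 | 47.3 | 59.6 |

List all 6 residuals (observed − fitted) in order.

-0.6, 2.4, -1.2, -1.5, 0.3, 0.6

h=6: ŷ = -1 + 4·6 = 23; e = 22.4 − 23 = -0.6
h=7: ŷ = -1 + 4·7 = 27; e = 29.4 − 27 = 2.4
h=9: ŷ = -1 + 4·9 = 35; e = 33.8 − 35 = -1.2
h=10: ŷ = -1 + 4·10 = 39; e = 37.5 − 39 = -1.5
h=12: ŷ = -1 + 4·12 = 47; e = 47.3 − 47 = 0.3
h=15: ŷ = -1 + 4·15 = 59; e = 59.6 − 59 = 0.6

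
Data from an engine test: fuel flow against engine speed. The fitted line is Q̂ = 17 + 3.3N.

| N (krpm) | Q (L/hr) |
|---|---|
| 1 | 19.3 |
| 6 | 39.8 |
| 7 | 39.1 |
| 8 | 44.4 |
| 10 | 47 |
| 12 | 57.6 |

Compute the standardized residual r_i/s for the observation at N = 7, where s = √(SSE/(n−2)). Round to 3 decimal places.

-0.426

N=1: Q̂ = 17 + 3.3·1 = 20.3; r = 19.3 − 20.3 = -1
N=6: Q̂ = 17 + 3.3·6 = 36.8; r = 39.8 − 36.8 = 3
N=7: Q̂ = 17 + 3.3·7 = 40.1; r = 39.1 − 40.1 = -1
N=8: Q̂ = 17 + 3.3·8 = 43.4; r = 44.4 − 43.4 = 1
N=10: Q̂ = 17 + 3.3·10 = 50; r = 47 − 50 = -3
N=12: Q̂ = 17 + 3.3·12 = 56.6; r = 57.6 − 56.6 = 1
SSE = 1 + 9 + 1 + 1 + 9 + 1 = 22
s = √(22/4) = 2.34521
r/s = -1 / 2.34521 = -0.426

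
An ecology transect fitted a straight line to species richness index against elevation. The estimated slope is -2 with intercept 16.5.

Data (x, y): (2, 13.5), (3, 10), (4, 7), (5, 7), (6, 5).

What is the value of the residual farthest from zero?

x=2: ŷ = 16.5 − 2·2 = 12.5; e = 13.5 − 12.5 = 1
x=3: ŷ = 16.5 − 2·3 = 10.5; e = 10 − 10.5 = -0.5
x=4: ŷ = 16.5 − 2·4 = 8.5; e = 7 − 8.5 = -1.5
x=5: ŷ = 16.5 − 2·5 = 6.5; e = 7 − 6.5 = 0.5
x=6: ŷ = 16.5 − 2·6 = 4.5; e = 5 − 4.5 = 0.5
Largest |e| is 1.5 at x = 4, residual -1.5.

e = -1.5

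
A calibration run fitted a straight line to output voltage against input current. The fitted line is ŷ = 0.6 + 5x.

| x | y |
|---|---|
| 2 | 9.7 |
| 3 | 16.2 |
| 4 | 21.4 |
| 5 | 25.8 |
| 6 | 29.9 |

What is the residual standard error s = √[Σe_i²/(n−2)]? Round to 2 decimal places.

x=2: ŷ = 0.6 + 5·2 = 10.6; e = 9.7 − 10.6 = -0.9
x=3: ŷ = 0.6 + 5·3 = 15.6; e = 16.2 − 15.6 = 0.6
x=4: ŷ = 0.6 + 5·4 = 20.6; e = 21.4 − 20.6 = 0.8
x=5: ŷ = 0.6 + 5·5 = 25.6; e = 25.8 − 25.6 = 0.2
x=6: ŷ = 0.6 + 5·6 = 30.6; e = 29.9 − 30.6 = -0.7
SSE = 0.81 + 0.36 + 0.64 + 0.04 + 0.49 = 2.34
s = √(2.34/3) = √0.78 ≈ 0.88

s = 0.88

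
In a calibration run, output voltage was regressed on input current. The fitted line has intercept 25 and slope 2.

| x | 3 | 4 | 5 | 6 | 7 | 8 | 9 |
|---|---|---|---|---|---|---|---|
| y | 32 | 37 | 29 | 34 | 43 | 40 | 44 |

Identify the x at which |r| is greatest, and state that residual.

x = 5, r = -6

x=3: ŷ = 25 + 2·3 = 31; r = 32 − 31 = 1
x=4: ŷ = 25 + 2·4 = 33; r = 37 − 33 = 4
x=5: ŷ = 25 + 2·5 = 35; r = 29 − 35 = -6
x=6: ŷ = 25 + 2·6 = 37; r = 34 − 37 = -3
x=7: ŷ = 25 + 2·7 = 39; r = 43 − 39 = 4
x=8: ŷ = 25 + 2·8 = 41; r = 40 − 41 = -1
x=9: ŷ = 25 + 2·9 = 43; r = 44 − 43 = 1
Largest |r| is 6 at x = 5, residual -6.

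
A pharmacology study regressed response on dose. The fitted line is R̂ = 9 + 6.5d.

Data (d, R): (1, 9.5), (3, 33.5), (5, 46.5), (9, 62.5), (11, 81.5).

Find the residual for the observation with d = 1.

R̂ = 9 + 6.5·1 = 15.5
e = 9.5 − 15.5 = -6

e = -6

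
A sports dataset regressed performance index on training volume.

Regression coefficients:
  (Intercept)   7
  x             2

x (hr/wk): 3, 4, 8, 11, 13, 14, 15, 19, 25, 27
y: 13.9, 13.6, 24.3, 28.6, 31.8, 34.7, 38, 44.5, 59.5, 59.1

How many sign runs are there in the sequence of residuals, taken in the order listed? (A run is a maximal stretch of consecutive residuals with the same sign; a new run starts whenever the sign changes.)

8 runs

x=3: ŷ = 7 + 2·3 = 13; r = 13.9 − 13 = 0.9
x=4: ŷ = 7 + 2·4 = 15; r = 13.6 − 15 = -1.4
x=8: ŷ = 7 + 2·8 = 23; r = 24.3 − 23 = 1.3
x=11: ŷ = 7 + 2·11 = 29; r = 28.6 − 29 = -0.4
x=13: ŷ = 7 + 2·13 = 33; r = 31.8 − 33 = -1.2
x=14: ŷ = 7 + 2·14 = 35; r = 34.7 − 35 = -0.3
x=15: ŷ = 7 + 2·15 = 37; r = 38 − 37 = 1
x=19: ŷ = 7 + 2·19 = 45; r = 44.5 − 45 = -0.5
x=25: ŷ = 7 + 2·25 = 57; r = 59.5 − 57 = 2.5
x=27: ŷ = 7 + 2·27 = 61; r = 59.1 − 61 = -1.9
Signs: + − + − − − + − + −
Runs: +×1, −×1, +×1, −×3, +×1, −×1, +×1, −×1 → 8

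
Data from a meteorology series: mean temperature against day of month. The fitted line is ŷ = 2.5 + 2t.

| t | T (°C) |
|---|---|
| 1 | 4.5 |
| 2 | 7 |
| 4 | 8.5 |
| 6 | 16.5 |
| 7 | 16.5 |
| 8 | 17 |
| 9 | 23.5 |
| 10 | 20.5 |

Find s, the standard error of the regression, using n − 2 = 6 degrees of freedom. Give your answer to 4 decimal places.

s = 1.9791

t=1: ŷ = 2.5 + 2·1 = 4.5; e = 4.5 − 4.5 = 0
t=2: ŷ = 2.5 + 2·2 = 6.5; e = 7 − 6.5 = 0.5
t=4: ŷ = 2.5 + 2·4 = 10.5; e = 8.5 − 10.5 = -2
t=6: ŷ = 2.5 + 2·6 = 14.5; e = 16.5 − 14.5 = 2
t=7: ŷ = 2.5 + 2·7 = 16.5; e = 16.5 − 16.5 = 0
t=8: ŷ = 2.5 + 2·8 = 18.5; e = 17 − 18.5 = -1.5
t=9: ŷ = 2.5 + 2·9 = 20.5; e = 23.5 − 20.5 = 3
t=10: ŷ = 2.5 + 2·10 = 22.5; e = 20.5 − 22.5 = -2
SSE = 0 + 0.25 + 4 + 4 + 0 + 2.25 + 9 + 4 = 23.5
s = √(23.5/6) = √3.91667 ≈ 1.9791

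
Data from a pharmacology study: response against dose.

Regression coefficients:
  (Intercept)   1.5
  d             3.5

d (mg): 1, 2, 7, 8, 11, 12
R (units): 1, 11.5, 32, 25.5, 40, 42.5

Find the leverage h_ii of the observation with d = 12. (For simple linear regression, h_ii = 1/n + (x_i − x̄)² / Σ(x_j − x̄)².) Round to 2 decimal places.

h = 0.43

d̄ = (1 + 2 + 7 + 8 + 11 + 12)/6 = 6.83333
Σ(d − d̄)² = 34.0278 + 23.3611 + 0.0277778 + 1.36111 + 17.3611 + 26.6944 = 102.833
h = 1/6 + (5.16667)²/102.833 = 0.166667 + 0.259589 = 0.43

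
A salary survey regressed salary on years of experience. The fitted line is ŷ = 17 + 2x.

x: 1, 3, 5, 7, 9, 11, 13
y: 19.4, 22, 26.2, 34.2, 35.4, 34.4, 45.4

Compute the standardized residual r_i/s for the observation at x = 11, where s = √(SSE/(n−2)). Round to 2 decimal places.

x=1: ŷ = 17 + 2·1 = 19; r = 19.4 − 19 = 0.4
x=3: ŷ = 17 + 2·3 = 23; r = 22 − 23 = -1
x=5: ŷ = 17 + 2·5 = 27; r = 26.2 − 27 = -0.8
x=7: ŷ = 17 + 2·7 = 31; r = 34.2 − 31 = 3.2
x=9: ŷ = 17 + 2·9 = 35; r = 35.4 − 35 = 0.4
x=11: ŷ = 17 + 2·11 = 39; r = 34.4 − 39 = -4.6
x=13: ŷ = 17 + 2·13 = 43; r = 45.4 − 43 = 2.4
SSE = 0.16 + 1 + 0.64 + 10.24 + 0.16 + 21.16 + 5.76 = 39.12
s = √(39.12/5) = 2.79714
r/s = -4.6 / 2.79714 = -1.64

-1.64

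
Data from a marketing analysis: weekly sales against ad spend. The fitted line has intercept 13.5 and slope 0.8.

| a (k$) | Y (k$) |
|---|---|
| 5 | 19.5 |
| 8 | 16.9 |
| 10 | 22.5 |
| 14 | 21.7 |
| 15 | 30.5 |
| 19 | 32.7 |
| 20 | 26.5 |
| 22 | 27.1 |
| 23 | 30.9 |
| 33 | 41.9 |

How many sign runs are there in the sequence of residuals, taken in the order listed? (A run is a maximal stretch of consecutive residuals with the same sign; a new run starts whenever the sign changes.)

a=5: Ŷ = 13.5 + 0.8·5 = 17.5; r = 19.5 − 17.5 = 2
a=8: Ŷ = 13.5 + 0.8·8 = 19.9; r = 16.9 − 19.9 = -3
a=10: Ŷ = 13.5 + 0.8·10 = 21.5; r = 22.5 − 21.5 = 1
a=14: Ŷ = 13.5 + 0.8·14 = 24.7; r = 21.7 − 24.7 = -3
a=15: Ŷ = 13.5 + 0.8·15 = 25.5; r = 30.5 − 25.5 = 5
a=19: Ŷ = 13.5 + 0.8·19 = 28.7; r = 32.7 − 28.7 = 4
a=20: Ŷ = 13.5 + 0.8·20 = 29.5; r = 26.5 − 29.5 = -3
a=22: Ŷ = 13.5 + 0.8·22 = 31.1; r = 27.1 − 31.1 = -4
a=23: Ŷ = 13.5 + 0.8·23 = 31.9; r = 30.9 − 31.9 = -1
a=33: Ŷ = 13.5 + 0.8·33 = 39.9; r = 41.9 − 39.9 = 2
Signs: + − + − + + − − − +
Runs: +×1, −×1, +×1, −×1, +×2, −×3, +×1 → 7

7 runs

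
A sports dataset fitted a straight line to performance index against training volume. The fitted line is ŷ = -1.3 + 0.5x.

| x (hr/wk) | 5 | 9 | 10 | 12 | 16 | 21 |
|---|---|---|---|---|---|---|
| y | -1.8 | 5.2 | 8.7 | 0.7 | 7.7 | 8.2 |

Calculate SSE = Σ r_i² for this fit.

x=5: ŷ = -1.3 + 0.5·5 = 1.2; r = -1.8 − 1.2 = -3
x=9: ŷ = -1.3 + 0.5·9 = 3.2; r = 5.2 − 3.2 = 2
x=10: ŷ = -1.3 + 0.5·10 = 3.7; r = 8.7 − 3.7 = 5
x=12: ŷ = -1.3 + 0.5·12 = 4.7; r = 0.7 − 4.7 = -4
x=16: ŷ = -1.3 + 0.5·16 = 6.7; r = 7.7 − 6.7 = 1
x=21: ŷ = -1.3 + 0.5·21 = 9.2; r = 8.2 − 9.2 = -1
SSE = 9 + 4 + 25 + 16 + 1 + 1 = 56

SSE = 56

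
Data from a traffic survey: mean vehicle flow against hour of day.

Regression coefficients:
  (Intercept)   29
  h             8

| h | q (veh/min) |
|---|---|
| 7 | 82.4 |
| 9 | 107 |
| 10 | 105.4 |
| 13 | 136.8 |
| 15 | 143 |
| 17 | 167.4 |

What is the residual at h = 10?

r = -3.6

q̂ = 29 + 8·10 = 109
r = 105.4 − 109 = -3.6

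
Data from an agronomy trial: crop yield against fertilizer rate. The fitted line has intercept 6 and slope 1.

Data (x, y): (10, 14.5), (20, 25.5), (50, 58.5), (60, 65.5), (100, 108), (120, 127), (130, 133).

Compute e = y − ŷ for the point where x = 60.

e = -0.5

ŷ = 6 + 60 = 66
e = 65.5 − 66 = -0.5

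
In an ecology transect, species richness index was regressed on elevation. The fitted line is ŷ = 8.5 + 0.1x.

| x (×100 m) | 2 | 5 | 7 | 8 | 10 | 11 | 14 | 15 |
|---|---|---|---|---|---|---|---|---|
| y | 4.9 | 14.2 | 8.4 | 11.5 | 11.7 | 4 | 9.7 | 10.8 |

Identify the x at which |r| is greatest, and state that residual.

x = 11, r = -5.6

x=2: ŷ = 8.5 + 0.1·2 = 8.7; r = 4.9 − 8.7 = -3.8
x=5: ŷ = 8.5 + 0.1·5 = 9; r = 14.2 − 9 = 5.2
x=7: ŷ = 8.5 + 0.1·7 = 9.2; r = 8.4 − 9.2 = -0.8
x=8: ŷ = 8.5 + 0.1·8 = 9.3; r = 11.5 − 9.3 = 2.2
x=10: ŷ = 8.5 + 0.1·10 = 9.5; r = 11.7 − 9.5 = 2.2
x=11: ŷ = 8.5 + 0.1·11 = 9.6; r = 4 − 9.6 = -5.6
x=14: ŷ = 8.5 + 0.1·14 = 9.9; r = 9.7 − 9.9 = -0.2
x=15: ŷ = 8.5 + 0.1·15 = 10; r = 10.8 − 10 = 0.8
Largest |r| is 5.6 at x = 11, residual -5.6.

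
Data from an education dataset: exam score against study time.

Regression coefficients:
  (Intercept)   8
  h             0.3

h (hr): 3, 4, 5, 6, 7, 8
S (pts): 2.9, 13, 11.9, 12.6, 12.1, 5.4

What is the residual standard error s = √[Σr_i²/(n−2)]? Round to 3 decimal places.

h=3: ŷ = 8 + 0.3·3 = 8.9; r = 2.9 − 8.9 = -6
h=4: ŷ = 8 + 0.3·4 = 9.2; r = 13 − 9.2 = 3.8
h=5: ŷ = 8 + 0.3·5 = 9.5; r = 11.9 − 9.5 = 2.4
h=6: ŷ = 8 + 0.3·6 = 9.8; r = 12.6 − 9.8 = 2.8
h=7: ŷ = 8 + 0.3·7 = 10.1; r = 12.1 − 10.1 = 2
h=8: ŷ = 8 + 0.3·8 = 10.4; r = 5.4 − 10.4 = -5
SSE = 36 + 14.44 + 5.76 + 7.84 + 4 + 25 = 93.04
s = √(93.04/4) = √23.26 ≈ 4.823

s = 4.823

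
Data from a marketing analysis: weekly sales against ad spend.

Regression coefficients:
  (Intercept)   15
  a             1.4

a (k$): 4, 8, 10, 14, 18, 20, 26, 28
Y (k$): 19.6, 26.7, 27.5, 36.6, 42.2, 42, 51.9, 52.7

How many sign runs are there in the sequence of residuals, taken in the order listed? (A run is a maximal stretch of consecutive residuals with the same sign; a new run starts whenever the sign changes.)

7 runs

a=4: ŷ = 15 + 1.4·4 = 20.6; e = 19.6 − 20.6 = -1
a=8: ŷ = 15 + 1.4·8 = 26.2; e = 26.7 − 26.2 = 0.5
a=10: ŷ = 15 + 1.4·10 = 29; e = 27.5 − 29 = -1.5
a=14: ŷ = 15 + 1.4·14 = 34.6; e = 36.6 − 34.6 = 2
a=18: ŷ = 15 + 1.4·18 = 40.2; e = 42.2 − 40.2 = 2
a=20: ŷ = 15 + 1.4·20 = 43; e = 42 − 43 = -1
a=26: ŷ = 15 + 1.4·26 = 51.4; e = 51.9 − 51.4 = 0.5
a=28: ŷ = 15 + 1.4·28 = 54.2; e = 52.7 − 54.2 = -1.5
Signs: − + − + + − + −
Runs: −×1, +×1, −×1, +×2, −×1, +×1, −×1 → 7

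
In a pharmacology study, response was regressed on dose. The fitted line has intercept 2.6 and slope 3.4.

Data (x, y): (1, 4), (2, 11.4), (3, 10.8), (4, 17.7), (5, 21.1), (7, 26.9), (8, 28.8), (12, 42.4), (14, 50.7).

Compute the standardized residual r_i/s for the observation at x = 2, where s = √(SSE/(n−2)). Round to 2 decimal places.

x=1: ŷ = 2.6 + 3.4·1 = 6; r = 4 − 6 = -2
x=2: ŷ = 2.6 + 3.4·2 = 9.4; r = 11.4 − 9.4 = 2
x=3: ŷ = 2.6 + 3.4·3 = 12.8; r = 10.8 − 12.8 = -2
x=4: ŷ = 2.6 + 3.4·4 = 16.2; r = 17.7 − 16.2 = 1.5
x=5: ŷ = 2.6 + 3.4·5 = 19.6; r = 21.1 − 19.6 = 1.5
x=7: ŷ = 2.6 + 3.4·7 = 26.4; r = 26.9 − 26.4 = 0.5
x=8: ŷ = 2.6 + 3.4·8 = 29.8; r = 28.8 − 29.8 = -1
x=12: ŷ = 2.6 + 3.4·12 = 43.4; r = 42.4 − 43.4 = -1
x=14: ŷ = 2.6 + 3.4·14 = 50.2; r = 50.7 − 50.2 = 0.5
SSE = 4 + 4 + 4 + 2.25 + 2.25 + 0.25 + 1 + 1 + 0.25 = 19
s = √(19/7) = 1.64751
r/s = 2 / 1.64751 = 1.21

1.21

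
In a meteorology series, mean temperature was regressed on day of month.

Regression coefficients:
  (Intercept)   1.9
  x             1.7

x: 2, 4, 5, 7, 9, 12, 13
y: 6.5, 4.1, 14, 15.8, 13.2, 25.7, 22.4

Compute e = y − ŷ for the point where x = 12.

ŷ = 1.9 + 1.7·12 = 22.3
e = 25.7 − 22.3 = 3.4

e = 3.4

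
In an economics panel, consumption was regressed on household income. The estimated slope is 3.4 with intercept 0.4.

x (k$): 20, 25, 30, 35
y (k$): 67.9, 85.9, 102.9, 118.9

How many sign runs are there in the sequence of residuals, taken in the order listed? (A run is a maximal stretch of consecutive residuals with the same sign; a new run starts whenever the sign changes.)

3 runs

x=20: ŷ = 0.4 + 3.4·20 = 68.4; e = 67.9 − 68.4 = -0.5
x=25: ŷ = 0.4 + 3.4·25 = 85.4; e = 85.9 − 85.4 = 0.5
x=30: ŷ = 0.4 + 3.4·30 = 102.4; e = 102.9 − 102.4 = 0.5
x=35: ŷ = 0.4 + 3.4·35 = 119.4; e = 118.9 − 119.4 = -0.5
Signs: − + + −
Runs: −×1, +×2, −×1 → 3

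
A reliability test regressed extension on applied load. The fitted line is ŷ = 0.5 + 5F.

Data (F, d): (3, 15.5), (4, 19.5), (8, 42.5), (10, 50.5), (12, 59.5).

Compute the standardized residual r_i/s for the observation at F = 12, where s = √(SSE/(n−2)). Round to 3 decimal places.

-0.707

F=3: ŷ = 0.5 + 5·3 = 15.5; r = 15.5 − 15.5 = 0
F=4: ŷ = 0.5 + 5·4 = 20.5; r = 19.5 − 20.5 = -1
F=8: ŷ = 0.5 + 5·8 = 40.5; r = 42.5 − 40.5 = 2
F=10: ŷ = 0.5 + 5·10 = 50.5; r = 50.5 − 50.5 = 0
F=12: ŷ = 0.5 + 5·12 = 60.5; r = 59.5 − 60.5 = -1
SSE = 0 + 1 + 4 + 0 + 1 = 6
s = √(6/3) = 1.41421
r/s = -1 / 1.41421 = -0.707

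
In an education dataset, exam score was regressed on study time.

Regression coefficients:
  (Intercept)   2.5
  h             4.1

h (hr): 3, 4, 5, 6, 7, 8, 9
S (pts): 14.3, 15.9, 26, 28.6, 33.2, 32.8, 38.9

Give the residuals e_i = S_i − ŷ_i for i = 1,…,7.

h=3: ŷ = 2.5 + 4.1·3 = 14.8; e = 14.3 − 14.8 = -0.5
h=4: ŷ = 2.5 + 4.1·4 = 18.9; e = 15.9 − 18.9 = -3
h=5: ŷ = 2.5 + 4.1·5 = 23; e = 26 − 23 = 3
h=6: ŷ = 2.5 + 4.1·6 = 27.1; e = 28.6 − 27.1 = 1.5
h=7: ŷ = 2.5 + 4.1·7 = 31.2; e = 33.2 − 31.2 = 2
h=8: ŷ = 2.5 + 4.1·8 = 35.3; e = 32.8 − 35.3 = -2.5
h=9: ŷ = 2.5 + 4.1·9 = 39.4; e = 38.9 − 39.4 = -0.5

-0.5, -3, 3, 1.5, 2, -2.5, -0.5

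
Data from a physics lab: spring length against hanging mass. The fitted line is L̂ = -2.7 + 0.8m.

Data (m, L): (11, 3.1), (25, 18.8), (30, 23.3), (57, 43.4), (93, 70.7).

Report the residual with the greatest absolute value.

r = -3

m=11: L̂ = -2.7 + 0.8·11 = 6.1; r = 3.1 − 6.1 = -3
m=25: L̂ = -2.7 + 0.8·25 = 17.3; r = 18.8 − 17.3 = 1.5
m=30: L̂ = -2.7 + 0.8·30 = 21.3; r = 23.3 − 21.3 = 2
m=57: L̂ = -2.7 + 0.8·57 = 42.9; r = 43.4 − 42.9 = 0.5
m=93: L̂ = -2.7 + 0.8·93 = 71.7; r = 70.7 − 71.7 = -1
Largest |r| is 3 at m = 11, residual -3.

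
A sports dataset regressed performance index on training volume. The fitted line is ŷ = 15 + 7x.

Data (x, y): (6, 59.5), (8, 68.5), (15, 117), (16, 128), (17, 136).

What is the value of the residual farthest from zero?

r = -3

x=6: ŷ = 15 + 7·6 = 57; r = 59.5 − 57 = 2.5
x=8: ŷ = 15 + 7·8 = 71; r = 68.5 − 71 = -2.5
x=15: ŷ = 15 + 7·15 = 120; r = 117 − 120 = -3
x=16: ŷ = 15 + 7·16 = 127; r = 128 − 127 = 1
x=17: ŷ = 15 + 7·17 = 134; r = 136 − 134 = 2
Largest |r| is 3 at x = 15, residual -3.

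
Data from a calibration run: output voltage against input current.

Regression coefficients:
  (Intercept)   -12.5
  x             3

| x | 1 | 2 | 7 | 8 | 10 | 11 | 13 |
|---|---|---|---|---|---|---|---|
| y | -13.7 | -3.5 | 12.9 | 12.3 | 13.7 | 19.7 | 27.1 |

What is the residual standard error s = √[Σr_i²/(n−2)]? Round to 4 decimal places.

x=1: ŷ = -12.5 + 3·1 = -9.5; r = -13.7 − (-9.5) = -4.2
x=2: ŷ = -12.5 + 3·2 = -6.5; r = -3.5 − (-6.5) = 3
x=7: ŷ = -12.5 + 3·7 = 8.5; r = 12.9 − 8.5 = 4.4
x=8: ŷ = -12.5 + 3·8 = 11.5; r = 12.3 − 11.5 = 0.8
x=10: ŷ = -12.5 + 3·10 = 17.5; r = 13.7 − 17.5 = -3.8
x=11: ŷ = -12.5 + 3·11 = 20.5; r = 19.7 − 20.5 = -0.8
x=13: ŷ = -12.5 + 3·13 = 26.5; r = 27.1 − 26.5 = 0.6
SSE = 17.64 + 9 + 19.36 + 0.64 + 14.44 + 0.64 + 0.36 = 62.08
s = √(62.08/5) = √12.416 ≈ 3.5236

s = 3.5236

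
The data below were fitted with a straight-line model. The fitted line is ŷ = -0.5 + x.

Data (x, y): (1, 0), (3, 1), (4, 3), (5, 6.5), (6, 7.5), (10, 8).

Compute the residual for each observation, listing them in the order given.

-0.5, -1.5, -0.5, 2, 2, -1.5

x=1: ŷ = -0.5 + 1 = 0.5; r = 0 − 0.5 = -0.5
x=3: ŷ = -0.5 + 3 = 2.5; r = 1 − 2.5 = -1.5
x=4: ŷ = -0.5 + 4 = 3.5; r = 3 − 3.5 = -0.5
x=5: ŷ = -0.5 + 5 = 4.5; r = 6.5 − 4.5 = 2
x=6: ŷ = -0.5 + 6 = 5.5; r = 7.5 − 5.5 = 2
x=10: ŷ = -0.5 + 10 = 9.5; r = 8 − 9.5 = -1.5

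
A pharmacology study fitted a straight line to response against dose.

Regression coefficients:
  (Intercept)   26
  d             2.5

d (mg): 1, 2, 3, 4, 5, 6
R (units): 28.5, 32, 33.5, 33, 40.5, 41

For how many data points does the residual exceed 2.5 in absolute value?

d=1: ŷ = 26 + 2.5·1 = 28.5; e = 28.5 − 28.5 = 0
d=2: ŷ = 26 + 2.5·2 = 31; e = 32 − 31 = 1
d=3: ŷ = 26 + 2.5·3 = 33.5; e = 33.5 − 33.5 = 0
d=4: ŷ = 26 + 2.5·4 = 36; e = 33 − 36 = -3
d=5: ŷ = 26 + 2.5·5 = 38.5; e = 40.5 − 38.5 = 2
d=6: ŷ = 26 + 2.5·6 = 41; e = 41 − 41 = 0
|e| > 2.5: d=4 (|e|=3) → 1

1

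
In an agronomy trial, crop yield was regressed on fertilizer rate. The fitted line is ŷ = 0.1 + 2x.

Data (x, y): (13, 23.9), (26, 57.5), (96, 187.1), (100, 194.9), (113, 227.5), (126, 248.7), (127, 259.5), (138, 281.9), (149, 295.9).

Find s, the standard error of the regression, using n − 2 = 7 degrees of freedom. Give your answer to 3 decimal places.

x=13: ŷ = 0.1 + 2·13 = 26.1; r = 23.9 − 26.1 = -2.2
x=26: ŷ = 0.1 + 2·26 = 52.1; r = 57.5 − 52.1 = 5.4
x=96: ŷ = 0.1 + 2·96 = 192.1; r = 187.1 − 192.1 = -5
x=100: ŷ = 0.1 + 2·100 = 200.1; r = 194.9 − 200.1 = -5.2
x=113: ŷ = 0.1 + 2·113 = 226.1; r = 227.5 − 226.1 = 1.4
x=126: ŷ = 0.1 + 2·126 = 252.1; r = 248.7 − 252.1 = -3.4
x=127: ŷ = 0.1 + 2·127 = 254.1; r = 259.5 − 254.1 = 5.4
x=138: ŷ = 0.1 + 2·138 = 276.1; r = 281.9 − 276.1 = 5.8
x=149: ŷ = 0.1 + 2·149 = 298.1; r = 295.9 − 298.1 = -2.2
SSE = 4.84 + 29.16 + 25 + 27.04 + 1.96 + 11.56 + 29.16 + 33.64 + 4.84 = 167.2
s = √(167.2/7) = √23.8857 ≈ 4.887

s = 4.887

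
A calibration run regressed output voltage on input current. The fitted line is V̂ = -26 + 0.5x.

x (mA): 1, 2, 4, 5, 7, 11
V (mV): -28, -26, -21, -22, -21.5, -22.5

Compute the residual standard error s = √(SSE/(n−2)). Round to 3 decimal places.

s = 2.424

x=1: V̂ = -26 + 0.5·1 = -25.5; r = -28 − (-25.5) = -2.5
x=2: V̂ = -26 + 0.5·2 = -25; r = -26 − (-25) = -1
x=4: V̂ = -26 + 0.5·4 = -24; r = -21 − (-24) = 3
x=5: V̂ = -26 + 0.5·5 = -23.5; r = -22 − (-23.5) = 1.5
x=7: V̂ = -26 + 0.5·7 = -22.5; r = -21.5 − (-22.5) = 1
x=11: V̂ = -26 + 0.5·11 = -20.5; r = -22.5 − (-20.5) = -2
SSE = 6.25 + 1 + 9 + 2.25 + 1 + 4 = 23.5
s = √(23.5/4) = √5.875 ≈ 2.424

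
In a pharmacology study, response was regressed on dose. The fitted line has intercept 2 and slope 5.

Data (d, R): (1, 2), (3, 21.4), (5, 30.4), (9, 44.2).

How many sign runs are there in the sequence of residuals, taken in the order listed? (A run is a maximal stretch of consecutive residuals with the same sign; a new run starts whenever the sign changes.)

3 runs

d=1: ŷ = 2 + 5·1 = 7; e = 2 − 7 = -5
d=3: ŷ = 2 + 5·3 = 17; e = 21.4 − 17 = 4.4
d=5: ŷ = 2 + 5·5 = 27; e = 30.4 − 27 = 3.4
d=9: ŷ = 2 + 5·9 = 47; e = 44.2 − 47 = -2.8
Signs: − + + −
Runs: −×1, +×2, −×1 → 3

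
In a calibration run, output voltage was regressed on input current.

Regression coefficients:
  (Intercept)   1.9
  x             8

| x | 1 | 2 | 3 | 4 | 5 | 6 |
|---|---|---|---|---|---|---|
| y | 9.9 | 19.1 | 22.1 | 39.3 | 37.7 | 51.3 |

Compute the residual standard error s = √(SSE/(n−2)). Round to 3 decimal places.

s = 4.020

x=1: ŷ = 1.9 + 8·1 = 9.9; e = 9.9 − 9.9 = 0
x=2: ŷ = 1.9 + 8·2 = 17.9; e = 19.1 − 17.9 = 1.2
x=3: ŷ = 1.9 + 8·3 = 25.9; e = 22.1 − 25.9 = -3.8
x=4: ŷ = 1.9 + 8·4 = 33.9; e = 39.3 − 33.9 = 5.4
x=5: ŷ = 1.9 + 8·5 = 41.9; e = 37.7 − 41.9 = -4.2
x=6: ŷ = 1.9 + 8·6 = 49.9; e = 51.3 − 49.9 = 1.4
SSE = 0 + 1.44 + 14.44 + 29.16 + 17.64 + 1.96 = 64.64
s = √(64.64/4) = √16.16 ≈ 4.020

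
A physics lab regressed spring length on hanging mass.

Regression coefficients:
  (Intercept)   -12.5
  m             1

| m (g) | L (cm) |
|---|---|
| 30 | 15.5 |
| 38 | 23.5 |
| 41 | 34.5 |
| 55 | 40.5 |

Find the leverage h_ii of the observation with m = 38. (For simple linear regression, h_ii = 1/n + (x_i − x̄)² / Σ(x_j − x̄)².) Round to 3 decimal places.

h = 0.278

m̄ = (30 + 38 + 41 + 55)/4 = 41
Σ(m − m̄)² = 121 + 9 + 0 + 196 = 326
h = 1/4 + (-3)²/326 = 0.25 + 0.0276074 = 0.278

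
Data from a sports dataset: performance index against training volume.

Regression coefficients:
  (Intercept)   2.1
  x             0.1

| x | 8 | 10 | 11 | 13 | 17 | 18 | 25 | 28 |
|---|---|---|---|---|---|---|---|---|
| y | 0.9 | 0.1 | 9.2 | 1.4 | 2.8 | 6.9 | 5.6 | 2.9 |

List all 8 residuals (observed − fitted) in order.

x=8: ŷ = 2.1 + 0.1·8 = 2.9; e = 0.9 − 2.9 = -2
x=10: ŷ = 2.1 + 0.1·10 = 3.1; e = 0.1 − 3.1 = -3
x=11: ŷ = 2.1 + 0.1·11 = 3.2; e = 9.2 − 3.2 = 6
x=13: ŷ = 2.1 + 0.1·13 = 3.4; e = 1.4 − 3.4 = -2
x=17: ŷ = 2.1 + 0.1·17 = 3.8; e = 2.8 − 3.8 = -1
x=18: ŷ = 2.1 + 0.1·18 = 3.9; e = 6.9 − 3.9 = 3
x=25: ŷ = 2.1 + 0.1·25 = 4.6; e = 5.6 − 4.6 = 1
x=28: ŷ = 2.1 + 0.1·28 = 4.9; e = 2.9 − 4.9 = -2

-2, -3, 6, -2, -1, 3, 1, -2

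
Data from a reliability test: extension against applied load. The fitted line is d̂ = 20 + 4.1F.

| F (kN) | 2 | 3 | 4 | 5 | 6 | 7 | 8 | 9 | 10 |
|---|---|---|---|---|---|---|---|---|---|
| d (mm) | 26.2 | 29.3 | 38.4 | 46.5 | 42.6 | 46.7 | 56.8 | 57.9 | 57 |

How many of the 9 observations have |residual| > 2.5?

4

F=2: d̂ = 20 + 4.1·2 = 28.2; r = 26.2 − 28.2 = -2
F=3: d̂ = 20 + 4.1·3 = 32.3; r = 29.3 − 32.3 = -3
F=4: d̂ = 20 + 4.1·4 = 36.4; r = 38.4 − 36.4 = 2
F=5: d̂ = 20 + 4.1·5 = 40.5; r = 46.5 − 40.5 = 6
F=6: d̂ = 20 + 4.1·6 = 44.6; r = 42.6 − 44.6 = -2
F=7: d̂ = 20 + 4.1·7 = 48.7; r = 46.7 − 48.7 = -2
F=8: d̂ = 20 + 4.1·8 = 52.8; r = 56.8 − 52.8 = 4
F=9: d̂ = 20 + 4.1·9 = 56.9; r = 57.9 − 56.9 = 1
F=10: d̂ = 20 + 4.1·10 = 61; r = 57 − 61 = -4
|r| > 2.5: F=3 (|r|=3), F=5 (|r|=6), F=8 (|r|=4), F=10 (|r|=4) → 4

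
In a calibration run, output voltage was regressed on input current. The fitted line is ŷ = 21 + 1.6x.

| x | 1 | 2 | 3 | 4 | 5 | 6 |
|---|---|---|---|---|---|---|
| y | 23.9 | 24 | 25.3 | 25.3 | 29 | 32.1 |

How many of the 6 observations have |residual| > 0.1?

x=1: ŷ = 21 + 1.6·1 = 22.6; r = 23.9 − 22.6 = 1.3
x=2: ŷ = 21 + 1.6·2 = 24.2; r = 24 − 24.2 = -0.2
x=3: ŷ = 21 + 1.6·3 = 25.8; r = 25.3 − 25.8 = -0.5
x=4: ŷ = 21 + 1.6·4 = 27.4; r = 25.3 − 27.4 = -2.1
x=5: ŷ = 21 + 1.6·5 = 29; r = 29 − 29 = 0
x=6: ŷ = 21 + 1.6·6 = 30.6; r = 32.1 − 30.6 = 1.5
|r| > 0.1: x=1 (|r|=1.3), x=2 (|r|=0.2), x=3 (|r|=0.5), x=4 (|r|=2.1), x=6 (|r|=1.5) → 5

5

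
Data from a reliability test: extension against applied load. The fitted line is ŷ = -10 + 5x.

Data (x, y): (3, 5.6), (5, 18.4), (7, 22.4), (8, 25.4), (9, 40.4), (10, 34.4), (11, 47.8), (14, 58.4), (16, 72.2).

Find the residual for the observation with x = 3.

ŷ = -10 + 5·3 = 5
e = 5.6 − 5 = 0.6

e = 0.6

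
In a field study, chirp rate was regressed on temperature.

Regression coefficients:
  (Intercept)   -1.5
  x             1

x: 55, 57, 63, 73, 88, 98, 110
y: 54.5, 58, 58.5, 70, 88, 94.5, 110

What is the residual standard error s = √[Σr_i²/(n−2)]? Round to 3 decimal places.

x=55: ŷ = -1.5 + 55 = 53.5; r = 54.5 − 53.5 = 1
x=57: ŷ = -1.5 + 57 = 55.5; r = 58 − 55.5 = 2.5
x=63: ŷ = -1.5 + 63 = 61.5; r = 58.5 − 61.5 = -3
x=73: ŷ = -1.5 + 73 = 71.5; r = 70 − 71.5 = -1.5
x=88: ŷ = -1.5 + 88 = 86.5; r = 88 − 86.5 = 1.5
x=98: ŷ = -1.5 + 98 = 96.5; r = 94.5 − 96.5 = -2
x=110: ŷ = -1.5 + 110 = 108.5; r = 110 − 108.5 = 1.5
SSE = 1 + 6.25 + 9 + 2.25 + 2.25 + 4 + 2.25 = 27
s = √(27/5) = √5.4 ≈ 2.324

s = 2.324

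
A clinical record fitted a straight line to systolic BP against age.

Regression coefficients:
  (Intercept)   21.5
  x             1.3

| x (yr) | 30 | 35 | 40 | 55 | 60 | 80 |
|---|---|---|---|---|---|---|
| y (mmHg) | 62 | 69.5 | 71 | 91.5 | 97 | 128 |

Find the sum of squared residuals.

x=30: ŷ = 21.5 + 1.3·30 = 60.5; e = 62 − 60.5 = 1.5
x=35: ŷ = 21.5 + 1.3·35 = 67; e = 69.5 − 67 = 2.5
x=40: ŷ = 21.5 + 1.3·40 = 73.5; e = 71 − 73.5 = -2.5
x=55: ŷ = 21.5 + 1.3·55 = 93; e = 91.5 − 93 = -1.5
x=60: ŷ = 21.5 + 1.3·60 = 99.5; e = 97 − 99.5 = -2.5
x=80: ŷ = 21.5 + 1.3·80 = 125.5; e = 128 − 125.5 = 2.5
SSE = 2.25 + 6.25 + 6.25 + 2.25 + 6.25 + 6.25 = 29.5

SSE = 29.5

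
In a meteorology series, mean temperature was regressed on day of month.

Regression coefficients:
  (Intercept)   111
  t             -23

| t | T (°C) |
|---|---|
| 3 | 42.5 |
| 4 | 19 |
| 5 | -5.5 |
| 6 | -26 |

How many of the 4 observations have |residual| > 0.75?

t=3: ŷ = 111 − 23·3 = 42; r = 42.5 − 42 = 0.5
t=4: ŷ = 111 − 23·4 = 19; r = 19 − 19 = 0
t=5: ŷ = 111 − 23·5 = -4; r = -5.5 − (-4) = -1.5
t=6: ŷ = 111 − 23·6 = -27; r = -26 − (-27) = 1
|r| > 0.75: t=5 (|r|=1.5), t=6 (|r|=1) → 2

2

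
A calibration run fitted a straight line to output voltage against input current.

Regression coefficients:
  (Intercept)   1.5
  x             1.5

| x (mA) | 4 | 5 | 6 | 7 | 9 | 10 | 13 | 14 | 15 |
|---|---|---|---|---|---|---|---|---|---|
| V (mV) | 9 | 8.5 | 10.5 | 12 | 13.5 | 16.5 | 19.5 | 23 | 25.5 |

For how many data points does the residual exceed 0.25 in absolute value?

6

x=4: V̂ = 1.5 + 1.5·4 = 7.5; e = 9 − 7.5 = 1.5
x=5: V̂ = 1.5 + 1.5·5 = 9; e = 8.5 − 9 = -0.5
x=6: V̂ = 1.5 + 1.5·6 = 10.5; e = 10.5 − 10.5 = 0
x=7: V̂ = 1.5 + 1.5·7 = 12; e = 12 − 12 = 0
x=9: V̂ = 1.5 + 1.5·9 = 15; e = 13.5 − 15 = -1.5
x=10: V̂ = 1.5 + 1.5·10 = 16.5; e = 16.5 − 16.5 = 0
x=13: V̂ = 1.5 + 1.5·13 = 21; e = 19.5 − 21 = -1.5
x=14: V̂ = 1.5 + 1.5·14 = 22.5; e = 23 − 22.5 = 0.5
x=15: V̂ = 1.5 + 1.5·15 = 24; e = 25.5 − 24 = 1.5
|e| > 0.25: x=4 (|e|=1.5), x=5 (|e|=0.5), x=9 (|e|=1.5), x=13 (|e|=1.5), x=14 (|e|=0.5), x=15 (|e|=1.5) → 6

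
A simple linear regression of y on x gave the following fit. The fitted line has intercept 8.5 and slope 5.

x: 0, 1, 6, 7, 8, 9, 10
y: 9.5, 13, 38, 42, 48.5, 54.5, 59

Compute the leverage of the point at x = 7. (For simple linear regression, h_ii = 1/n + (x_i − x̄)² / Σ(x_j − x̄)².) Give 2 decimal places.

x̄ = (0 + 1 + 6 + 7 + 8 + 9 + 10)/7 = 5.85714
Σ(x − x̄)² = 34.3061 + 23.5918 + 0.0204082 + 1.30612 + 4.59184 + 9.87755 + 17.1633 = 90.8571
h = 1/7 + (1.14286)²/90.8571 = 0.142857 + 0.0143756 = 0.16

h = 0.16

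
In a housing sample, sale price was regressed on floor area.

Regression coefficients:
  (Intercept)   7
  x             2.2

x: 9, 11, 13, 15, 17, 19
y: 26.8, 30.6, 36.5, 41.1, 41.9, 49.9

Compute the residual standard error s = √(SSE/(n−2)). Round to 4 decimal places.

s = 1.5684

x=9: ŷ = 7 + 2.2·9 = 26.8; e = 26.8 − 26.8 = 0
x=11: ŷ = 7 + 2.2·11 = 31.2; e = 30.6 − 31.2 = -0.6
x=13: ŷ = 7 + 2.2·13 = 35.6; e = 36.5 − 35.6 = 0.9
x=15: ŷ = 7 + 2.2·15 = 40; e = 41.1 − 40 = 1.1
x=17: ŷ = 7 + 2.2·17 = 44.4; e = 41.9 − 44.4 = -2.5
x=19: ŷ = 7 + 2.2·19 = 48.8; e = 49.9 − 48.8 = 1.1
SSE = 0 + 0.36 + 0.81 + 1.21 + 6.25 + 1.21 = 9.84
s = √(9.84/4) = √2.46 ≈ 1.5684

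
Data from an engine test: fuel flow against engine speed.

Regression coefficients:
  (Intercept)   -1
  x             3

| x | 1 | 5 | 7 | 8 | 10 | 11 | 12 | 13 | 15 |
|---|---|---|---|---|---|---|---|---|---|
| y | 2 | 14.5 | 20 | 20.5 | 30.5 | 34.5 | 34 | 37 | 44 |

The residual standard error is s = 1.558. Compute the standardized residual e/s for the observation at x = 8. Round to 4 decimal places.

ŷ = -1 + 3·8 = 23
e = 20.5 − 23 = -2.5
e/s = -2.5 / 1.558 = -1.6046

-1.6046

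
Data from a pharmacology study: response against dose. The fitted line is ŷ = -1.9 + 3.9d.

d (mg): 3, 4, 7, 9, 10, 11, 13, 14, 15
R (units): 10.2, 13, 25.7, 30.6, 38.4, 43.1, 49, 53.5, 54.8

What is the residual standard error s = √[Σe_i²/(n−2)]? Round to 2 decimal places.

d=3: ŷ = -1.9 + 3.9·3 = 9.8; e = 10.2 − 9.8 = 0.4
d=4: ŷ = -1.9 + 3.9·4 = 13.7; e = 13 − 13.7 = -0.7
d=7: ŷ = -1.9 + 3.9·7 = 25.4; e = 25.7 − 25.4 = 0.3
d=9: ŷ = -1.9 + 3.9·9 = 33.2; e = 30.6 − 33.2 = -2.6
d=10: ŷ = -1.9 + 3.9·10 = 37.1; e = 38.4 − 37.1 = 1.3
d=11: ŷ = -1.9 + 3.9·11 = 41; e = 43.1 − 41 = 2.1
d=13: ŷ = -1.9 + 3.9·13 = 48.8; e = 49 − 48.8 = 0.2
d=14: ŷ = -1.9 + 3.9·14 = 52.7; e = 53.5 − 52.7 = 0.8
d=15: ŷ = -1.9 + 3.9·15 = 56.6; e = 54.8 − 56.6 = -1.8
SSE = 0.16 + 0.49 + 0.09 + 6.76 + 1.69 + 4.41 + 0.04 + 0.64 + 3.24 = 17.52
s = √(17.52/7) = √2.50286 ≈ 1.58

s = 1.58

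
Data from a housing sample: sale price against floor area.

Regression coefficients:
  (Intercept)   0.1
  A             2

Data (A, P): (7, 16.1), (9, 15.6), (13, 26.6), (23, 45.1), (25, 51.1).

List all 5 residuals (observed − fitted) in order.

2, -2.5, 0.5, -1, 1

A=7: ŷ = 0.1 + 2·7 = 14.1; r = 16.1 − 14.1 = 2
A=9: ŷ = 0.1 + 2·9 = 18.1; r = 15.6 − 18.1 = -2.5
A=13: ŷ = 0.1 + 2·13 = 26.1; r = 26.6 − 26.1 = 0.5
A=23: ŷ = 0.1 + 2·23 = 46.1; r = 45.1 − 46.1 = -1
A=25: ŷ = 0.1 + 2·25 = 50.1; r = 51.1 − 50.1 = 1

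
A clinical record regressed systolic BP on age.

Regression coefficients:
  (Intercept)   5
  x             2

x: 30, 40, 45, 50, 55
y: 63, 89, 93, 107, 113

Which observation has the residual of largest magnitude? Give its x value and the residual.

x=30: ŷ = 5 + 2·30 = 65; r = 63 − 65 = -2
x=40: ŷ = 5 + 2·40 = 85; r = 89 − 85 = 4
x=45: ŷ = 5 + 2·45 = 95; r = 93 − 95 = -2
x=50: ŷ = 5 + 2·50 = 105; r = 107 − 105 = 2
x=55: ŷ = 5 + 2·55 = 115; r = 113 − 115 = -2
Largest |r| is 4 at x = 40, residual 4.

x = 40, r = 4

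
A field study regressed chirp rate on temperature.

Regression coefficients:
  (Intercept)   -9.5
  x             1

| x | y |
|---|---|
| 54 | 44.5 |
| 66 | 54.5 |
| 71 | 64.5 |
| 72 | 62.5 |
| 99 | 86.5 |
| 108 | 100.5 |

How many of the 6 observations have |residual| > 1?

x=54: ŷ = -9.5 + 54 = 44.5; e = 44.5 − 44.5 = 0
x=66: ŷ = -9.5 + 66 = 56.5; e = 54.5 − 56.5 = -2
x=71: ŷ = -9.5 + 71 = 61.5; e = 64.5 − 61.5 = 3
x=72: ŷ = -9.5 + 72 = 62.5; e = 62.5 − 62.5 = 0
x=99: ŷ = -9.5 + 99 = 89.5; e = 86.5 − 89.5 = -3
x=108: ŷ = -9.5 + 108 = 98.5; e = 100.5 − 98.5 = 2
|e| > 1: x=66 (|e|=2), x=71 (|e|=3), x=99 (|e|=3), x=108 (|e|=2) → 4

4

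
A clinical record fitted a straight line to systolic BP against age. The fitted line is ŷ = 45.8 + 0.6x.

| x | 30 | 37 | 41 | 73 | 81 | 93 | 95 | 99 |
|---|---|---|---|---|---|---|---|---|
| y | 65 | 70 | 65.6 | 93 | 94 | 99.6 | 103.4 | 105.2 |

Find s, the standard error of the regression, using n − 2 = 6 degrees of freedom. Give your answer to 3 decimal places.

s = 2.725

x=30: ŷ = 45.8 + 0.6·30 = 63.8; e = 65 − 63.8 = 1.2
x=37: ŷ = 45.8 + 0.6·37 = 68; e = 70 − 68 = 2
x=41: ŷ = 45.8 + 0.6·41 = 70.4; e = 65.6 − 70.4 = -4.8
x=73: ŷ = 45.8 + 0.6·73 = 89.6; e = 93 − 89.6 = 3.4
x=81: ŷ = 45.8 + 0.6·81 = 94.4; e = 94 − 94.4 = -0.4
x=93: ŷ = 45.8 + 0.6·93 = 101.6; e = 99.6 − 101.6 = -2
x=95: ŷ = 45.8 + 0.6·95 = 102.8; e = 103.4 − 102.8 = 0.6
x=99: ŷ = 45.8 + 0.6·99 = 105.2; e = 105.2 − 105.2 = 0
SSE = 1.44 + 4 + 23.04 + 11.56 + 0.16 + 4 + 0.36 + 0 = 44.56
s = √(44.56/6) = √7.42667 ≈ 2.725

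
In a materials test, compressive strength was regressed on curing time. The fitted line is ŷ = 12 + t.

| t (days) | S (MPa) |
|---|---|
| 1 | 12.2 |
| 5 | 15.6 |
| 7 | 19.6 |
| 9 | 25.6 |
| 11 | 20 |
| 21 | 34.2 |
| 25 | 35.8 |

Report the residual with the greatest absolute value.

t=1: ŷ = 12 + 1 = 13; r = 12.2 − 13 = -0.8
t=5: ŷ = 12 + 5 = 17; r = 15.6 − 17 = -1.4
t=7: ŷ = 12 + 7 = 19; r = 19.6 − 19 = 0.6
t=9: ŷ = 12 + 9 = 21; r = 25.6 − 21 = 4.6
t=11: ŷ = 12 + 11 = 23; r = 20 − 23 = -3
t=21: ŷ = 12 + 21 = 33; r = 34.2 − 33 = 1.2
t=25: ŷ = 12 + 25 = 37; r = 35.8 − 37 = -1.2
Largest |r| is 4.6 at t = 9, residual 4.6.

r = 4.6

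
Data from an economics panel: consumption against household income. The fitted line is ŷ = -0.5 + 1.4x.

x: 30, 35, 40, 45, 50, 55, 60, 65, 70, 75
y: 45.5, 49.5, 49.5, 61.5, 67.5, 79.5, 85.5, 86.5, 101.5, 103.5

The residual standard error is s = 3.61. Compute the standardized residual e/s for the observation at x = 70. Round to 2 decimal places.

ŷ = -0.5 + 1.4·70 = 97.5
e = 101.5 − 97.5 = 4
e/s = 4 / 3.61 = 1.11

1.11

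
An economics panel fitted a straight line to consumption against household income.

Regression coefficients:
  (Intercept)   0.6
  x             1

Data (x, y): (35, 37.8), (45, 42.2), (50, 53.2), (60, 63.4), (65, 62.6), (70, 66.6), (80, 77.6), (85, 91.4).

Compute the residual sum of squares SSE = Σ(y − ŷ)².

x=35: ŷ = 0.6 + 35 = 35.6; r = 37.8 − 35.6 = 2.2
x=45: ŷ = 0.6 + 45 = 45.6; r = 42.2 − 45.6 = -3.4
x=50: ŷ = 0.6 + 50 = 50.6; r = 53.2 − 50.6 = 2.6
x=60: ŷ = 0.6 + 60 = 60.6; r = 63.4 − 60.6 = 2.8
x=65: ŷ = 0.6 + 65 = 65.6; r = 62.6 − 65.6 = -3
x=70: ŷ = 0.6 + 70 = 70.6; r = 66.6 − 70.6 = -4
x=80: ŷ = 0.6 + 80 = 80.6; r = 77.6 − 80.6 = -3
x=85: ŷ = 0.6 + 85 = 85.6; r = 91.4 − 85.6 = 5.8
SSE = 4.84 + 11.56 + 6.76 + 7.84 + 9 + 16 + 9 + 33.64 = 98.64

SSE = 98.64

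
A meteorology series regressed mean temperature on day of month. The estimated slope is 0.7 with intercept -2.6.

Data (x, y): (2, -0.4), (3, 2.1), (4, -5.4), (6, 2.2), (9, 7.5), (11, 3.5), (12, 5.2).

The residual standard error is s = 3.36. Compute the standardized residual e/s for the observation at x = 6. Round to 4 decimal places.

0.1786

ŷ = -2.6 + 0.7·6 = 1.6
e = 2.2 − 1.6 = 0.6
e/s = 0.6 / 3.36 = 0.1786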